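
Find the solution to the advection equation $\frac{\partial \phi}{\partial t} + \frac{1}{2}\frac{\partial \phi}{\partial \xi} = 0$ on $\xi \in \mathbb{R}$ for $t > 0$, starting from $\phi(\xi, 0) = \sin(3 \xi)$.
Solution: By method of characteristics (waves move right with speed 1/2):
Along characteristics $\xi - \frac{1}{2}t =$ const, $\phi$ is constant, so $\phi(\xi,t) = f(\xi - \frac{1}{2}t)$ with $f = \phi( \cdot , 0)$.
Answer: $\phi(\xi, t) = \sin(3 \xi - 3 t/2)$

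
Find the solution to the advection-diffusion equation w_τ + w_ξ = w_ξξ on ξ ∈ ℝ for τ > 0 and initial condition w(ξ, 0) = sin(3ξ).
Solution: Moving frame: η = ξ - τ, σ = τ, w = u(η,σ), so w_τ = u_σ - u_η and w_ξξ = u_ηη.
Hence w_τ + w_ξ = u_σ and the PDE becomes the heat equation u_σ = u_ηη on η ∈ ℝ.
Initial data: u(η,0) = w(η,0) = sin(3η). Each mode sin(nη) decays as exp(-n²σ) on ℝ, so u(η,σ) = Σ c_n exp(-n²σ) sin(nη) with c_3=1: u(η,σ) = exp(-9σ)sin(3η).
Substituting back: w(ξ,τ) = u(ξ - τ, τ).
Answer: w(ξ, τ) = exp(-9τ)sin(3ξ - 3τ)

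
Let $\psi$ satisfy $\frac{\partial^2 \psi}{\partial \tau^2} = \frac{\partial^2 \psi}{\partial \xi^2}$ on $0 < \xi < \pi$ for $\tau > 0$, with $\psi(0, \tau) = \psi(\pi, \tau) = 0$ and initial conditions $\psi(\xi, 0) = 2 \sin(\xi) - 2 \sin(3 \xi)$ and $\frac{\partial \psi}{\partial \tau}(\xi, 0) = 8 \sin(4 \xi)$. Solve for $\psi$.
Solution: Separating variables: $\psi = \sum [A_n \cos(\omega_n \tau) + B_n \sin(\omega_n \tau)] \sin(n\xi)$, $\omega_n = n$. From ICs ($B_n$ = velocity coefficient / $\omega_n$): $A_1=2, A_3=-2, B_4=2$.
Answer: $\psi(\xi, \tau) = 2 \sin(4 \tau) \sin(4 \xi) + 2 \sin(\xi) \cos(\tau) - 2 \sin(3 \xi) \cos(3 \tau)$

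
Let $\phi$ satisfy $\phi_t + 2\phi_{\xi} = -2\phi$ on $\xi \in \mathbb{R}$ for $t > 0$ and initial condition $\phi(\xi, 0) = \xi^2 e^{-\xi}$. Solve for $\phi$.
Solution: Substitute $\phi = e^{-\xi}u$, i.e. $u = e^{\xi}\phi$.
By the product rule, $\phi_{\xi} = e^{-\xi}(u_{\xi} - u)$, $\phi_t = e^{-\xi}u_t$.
Substituting into the PDE and dividing by $e^{-\xi}$: $u_t + 2(u_{\xi} - u) = -2u$.
The lower-order terms cancel, leaving the standard advection equation $u_t + 2u_{\xi} = 0$.
Initial data for $u$: $u(\xi,0) = e^{\xi}\phi(\xi,0) = \xi^2$.
Solve for $u$:
  By method of characteristics (waves move right with speed 2):
  Along characteristics $\xi - 2t =$ const, $u$ is constant, so $u(\xi,t) = f(\xi - 2t)$ with $f = u( \cdot , 0)$.
Hence $u(\xi,t) = 4 t^2 - 4 t \xi + \xi^2$.
Transform back: $\phi(\xi,t) = e^{-\xi}u(\xi,t)$.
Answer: $\phi(\xi, t) = \xi^2 e^{-\xi} - 4 \xi t e^{-\xi} + 4 t^2 e^{-\xi}$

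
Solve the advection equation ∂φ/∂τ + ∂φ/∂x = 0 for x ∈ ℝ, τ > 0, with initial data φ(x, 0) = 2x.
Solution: By characteristics (dx/dτ = 1), φ(x,τ) = f(x - τ) with f = φ(·, 0).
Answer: φ(x, τ) = 2x - 2τ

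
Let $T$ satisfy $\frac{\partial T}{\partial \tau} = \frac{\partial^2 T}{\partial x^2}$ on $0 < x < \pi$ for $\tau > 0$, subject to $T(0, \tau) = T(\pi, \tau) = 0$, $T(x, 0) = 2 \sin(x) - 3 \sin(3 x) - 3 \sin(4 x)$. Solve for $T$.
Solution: Using separation of variables $T = X(x)G(\tau)$:
Eigenfunctions: $\sin(nx)$, $n = 1, 2, 3, \ldots$
General solution: $T(x, \tau) = \sum c_n \sin(nx) e^{-n^2 \tau}$
Matching $T(x,0) = 2 \sin(x) - 3 \sin(3 x) - 3 \sin(4 x)$ term by term: $c_1=2, c_3=-3, c_4=-3$.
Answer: $T(x, \tau) = 2 e^{-\tau} \sin(x) - 3 e^{-9 \tau} \sin(3 x) - 3 e^{-16 \tau} \sin(4 x)$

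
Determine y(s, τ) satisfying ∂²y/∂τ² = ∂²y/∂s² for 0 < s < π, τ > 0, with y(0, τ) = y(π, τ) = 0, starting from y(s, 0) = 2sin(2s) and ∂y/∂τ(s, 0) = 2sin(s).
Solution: Using separation of variables y = X(s)T(τ):
Eigenfunctions: sin(ns), n = 1, 2, 3, ...
General solution: y(s, τ) = Σ [A_n cos(n τ) + B_n sin(n τ)] sin(ns)
From y(s,0) = 2sin(2s): A_2=2. From y_τ(s,0) = 2sin(s), using y_τ(s,0) = Σ ω_n B_n sin(ns) with ω_n = n: B_1 = 2/1 = 2.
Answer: y(s, τ) = 2sin(s)sin(τ) + 2sin(2s)cos(2τ)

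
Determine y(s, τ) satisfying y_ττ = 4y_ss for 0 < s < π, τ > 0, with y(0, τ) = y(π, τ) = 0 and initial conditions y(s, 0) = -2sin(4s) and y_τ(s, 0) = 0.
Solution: Using separation of variables y = X(s)T(τ):
Eigenfunctions: sin(ns), n = 1, 2, 3, ...
General solution: y(s, τ) = Σ [A_n cos(2n τ) + B_n sin(2n τ)] sin(ns)
From y(s,0) = -2sin(4s): A_4=-2. From y_τ(s,0) = 0: all B_n = 0.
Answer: y(s, τ) = -2sin(4s)cos(8τ)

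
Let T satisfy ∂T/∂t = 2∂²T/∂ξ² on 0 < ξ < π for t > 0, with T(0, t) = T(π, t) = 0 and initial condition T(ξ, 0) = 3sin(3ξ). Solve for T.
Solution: Separating variables: T = Σ c_n exp(-2n²t) sin(nξ). From T(ξ,0) = 3sin(3ξ): c_3=3.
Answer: T(ξ, t) = 3exp(-18t)sin(3ξ)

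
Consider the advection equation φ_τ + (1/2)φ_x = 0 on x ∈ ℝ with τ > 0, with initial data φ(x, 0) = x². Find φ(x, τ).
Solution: By method of characteristics (waves move right with speed 1/2):
Along characteristics x - (1/2)τ = const, φ is constant, so φ(x,τ) = f(x - (1/2)τ) with f = φ(·, 0).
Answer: φ(x, τ) = x² - xτ + (1/4)τ²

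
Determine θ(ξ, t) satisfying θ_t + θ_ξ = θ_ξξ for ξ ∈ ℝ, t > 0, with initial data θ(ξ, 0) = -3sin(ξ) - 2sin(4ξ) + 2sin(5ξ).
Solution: Moving frame: η = ξ - t, σ = t, θ = u(η,σ), so θ_t = u_σ - u_η and θ_ξξ = u_ηη.
Hence θ_t + θ_ξ = u_σ and the PDE becomes the heat equation u_σ = u_ηη on η ∈ ℝ.
Initial data: u(η,0) = θ(η,0) = -3sin(η) - 2sin(4η) + 2sin(5η). Each mode sin(nη) decays as exp(-n²σ) on ℝ, so u(η,σ) = Σ c_n exp(-n²σ) sin(nη) with c_1=-3, c_4=-2, c_5=2: u(η,σ) = -3exp(-σ)sin(η) - 2exp(-16σ)sin(4η) + 2exp(-25σ)sin(5η).
Substituting back: θ(ξ,t) = u(ξ - t, t).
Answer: θ(ξ, t) = 3exp(-t)sin(t - ξ) + 2exp(-16t)sin(4t - 4ξ) - 2exp(-25t)sin(5t - 5ξ)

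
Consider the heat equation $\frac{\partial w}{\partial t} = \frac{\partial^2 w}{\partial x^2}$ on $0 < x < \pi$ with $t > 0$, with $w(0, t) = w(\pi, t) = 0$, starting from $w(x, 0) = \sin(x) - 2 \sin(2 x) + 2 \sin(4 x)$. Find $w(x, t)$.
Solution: Separating variables: $w = \sum c_n e^{-n^2t} \sin(nx)$. From $w(x,0) = \sin(x) - 2 \sin(2 x) + 2 \sin(4 x)$: $c_1=1, c_2=-2, c_4=2$.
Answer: $w(x, t) = e^{-t} \sin(x) - 2 e^{-4 t} \sin(2 x) + 2 e^{-16 t} \sin(4 x)$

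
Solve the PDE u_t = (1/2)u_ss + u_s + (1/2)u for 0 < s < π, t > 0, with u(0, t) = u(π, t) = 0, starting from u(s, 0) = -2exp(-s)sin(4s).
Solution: Substitute u = exp(-s)w.
Then u_s = exp(-s)(w_s - w), u_ss = exp(-s)(w_ss - 2w_s + w), u_t = exp(-s)w_t; substituting and dividing by exp(-s), the lower-order terms cancel: w_t = (1/2)w_ss (standard heat equation).
Data for w: w(s,0) = exp(s)u(s,0) = -2sin(4s). The boundary conditions carry over: w(0,t) = w(π,t) = 0.
Separating variables: w = Σ c_n exp(-n²t/2) sin(ns). From w(s,0) = -2sin(4s): c_4=-2.
So w(s,t) = -2exp(-8t)sin(4s), and u(s,t) = exp(-s)w(s,t).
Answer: u(s, t) = -2exp(-s)exp(-8t)sin(4s)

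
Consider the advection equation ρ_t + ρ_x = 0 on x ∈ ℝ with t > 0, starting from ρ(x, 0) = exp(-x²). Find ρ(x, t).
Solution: By characteristics (dx/dt = 1), ρ(x,t) = f(x - t) with f = ρ(·, 0).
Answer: ρ(x, t) = exp(-(-t + x)²)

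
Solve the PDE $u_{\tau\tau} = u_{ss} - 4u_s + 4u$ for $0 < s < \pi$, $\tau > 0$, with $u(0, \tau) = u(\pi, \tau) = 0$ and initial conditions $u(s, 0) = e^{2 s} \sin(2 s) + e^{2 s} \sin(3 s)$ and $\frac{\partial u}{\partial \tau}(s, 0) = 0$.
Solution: Substitute $u = e^{2s}w$.
Then $u_s = e^{2s}(w_s + 2w)$, $u_{ss} = e^{2s}(w_{ss} + 4w_s + 4w)$, $u_{\tau\tau} = e^{2s}w_{\tau\tau}$; substituting and dividing by $e^{2s}$, the lower-order terms cancel: $w_{\tau\tau} = w_{ss}$ (standard wave equation).
Data for $w$: $w(s,0) = e^{-2s}u(s,0) = \sin(2 s) + \sin(3 s)$; $w_{\tau}(s,0) = e^{-2s}u_{\tau}(s,0) = 0$. The boundary conditions carry over: $w(0,\tau) = w(\pi,\tau) = 0$.
Separating variables: $w = \sum [A_n \cos(\omega_n \tau) + B_n \sin(\omega_n \tau)] \sin(ns)$, $\omega_n = n$. From ICs: $A_2=1, A_3=1$.
So $w(s,\tau) = \sin(2 s) \cos(2 \tau) + \sin(3 s) \cos(3 \tau)$, and $u(s,\tau) = e^{2s}w(s,\tau)$.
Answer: $u(s, \tau) = e^{2 s} \sin(2 s) \cos(2 \tau) + e^{2 s} \sin(3 s) \cos(3 \tau)$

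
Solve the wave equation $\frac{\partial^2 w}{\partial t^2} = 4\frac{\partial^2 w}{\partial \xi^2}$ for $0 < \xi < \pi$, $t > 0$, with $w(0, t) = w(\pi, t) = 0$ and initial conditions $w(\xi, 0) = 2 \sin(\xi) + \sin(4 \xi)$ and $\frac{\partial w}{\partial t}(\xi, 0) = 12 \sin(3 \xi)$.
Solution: Using separation of variables $w = X(\xi)T(t)$:
Eigenfunctions: $\sin(n\xi)$, $n = 1, 2, 3, \ldots$
General solution: $w(\xi, t) = \sum [A_n \cos(2n t) + B_n \sin(2n t)] \sin(n\xi)$
From $w(\xi,0) = 2 \sin(\xi) + \sin(4 \xi)$: $A_1=2, A_4=1$. From $w_t(\xi,0) = 12 \sin(3 \xi)$, using $w_t(\xi,0) = \sum \omega_n B_n \sin(n\xi)$ with $\omega_n = 2n$: $B_3 = 12/6 = 2$.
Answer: $w(\xi, t) = 2 \sin(\xi) \cos(2 t) + 2 \sin(3 \xi) \sin(6 t) + \sin(4 \xi) \cos(8 t)$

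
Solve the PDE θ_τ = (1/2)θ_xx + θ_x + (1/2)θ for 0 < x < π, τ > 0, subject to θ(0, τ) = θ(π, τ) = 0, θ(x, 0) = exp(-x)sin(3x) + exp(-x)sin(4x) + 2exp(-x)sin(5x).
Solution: Substitute θ = exp(-x)u.
Then θ_x = exp(-x)(u_x - u), θ_xx = exp(-x)(u_xx - 2u_x + u), θ_τ = exp(-x)u_τ; substituting and dividing by exp(-x), the lower-order terms cancel: u_τ = (1/2)u_xx (standard heat equation).
Data for u: u(x,0) = exp(x)θ(x,0) = sin(3x) + sin(4x) + 2sin(5x). The boundary conditions carry over: u(0,τ) = u(π,τ) = 0.
Separating variables: u = Σ c_n exp(-n²τ/2) sin(nx). From u(x,0) = sin(3x) + sin(4x) + 2sin(5x): c_3=1, c_4=1, c_5=2.
So u(x,τ) = exp(-8τ)sin(4x) + exp(-9τ/2)sin(3x) + 2exp(-25τ/2)sin(5x), and θ(x,τ) = exp(-x)u(x,τ).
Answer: θ(x, τ) = exp(-x)exp(-8τ)sin(4x) + exp(-x)exp(-9τ/2)sin(3x) + 2exp(-x)exp(-25τ/2)sin(5x)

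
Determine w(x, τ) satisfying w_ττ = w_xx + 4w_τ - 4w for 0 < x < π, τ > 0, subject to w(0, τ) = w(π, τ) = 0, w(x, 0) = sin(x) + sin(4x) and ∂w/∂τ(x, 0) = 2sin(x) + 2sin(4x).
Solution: Substitute w = exp(2τ)u, i.e. u = exp(-2τ)w.
By the product rule, w_τ = exp(2τ)(u_τ + 2u), w_ττ = exp(2τ)(u_ττ + 4u_τ + 4u), w_xx = exp(2τ)u_xx.
Substituting into the PDE and dividing by exp(2τ): u_ττ + 4u_τ + 4u = u_xx + 4(u_τ + 2u) - 4u.
The lower-order terms cancel, leaving the standard wave equation u_ττ = u_xx.
Initial data for u: u(x,0) = w(x,0) = sin(x) + sin(4x); u_τ(x,0) = w_τ(x,0) - 2w(x,0) = 0. The boundary conditions carry over: u(0,τ) = u(π,τ) = 0.
Solve for u:
  Using separation of variables u = X(x)T(τ):
  Eigenfunctions: sin(nx), n = 1, 2, 3, ...
  General solution: u(x, τ) = Σ [A_n cos(n τ) + B_n sin(n τ)] sin(nx)
  From u(x,0) = sin(x) + sin(4x): A_1=1, A_4=1. From u_τ(x,0) = 0: all B_n = 0.
Hence u(x,τ) = sin(x)cos(τ) + sin(4x)cos(4τ).
Transform back: w(x,τ) = exp(2τ)u(x,τ).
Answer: w(x, τ) = exp(2τ)sin(x)cos(τ) + exp(2τ)sin(4x)cos(4τ)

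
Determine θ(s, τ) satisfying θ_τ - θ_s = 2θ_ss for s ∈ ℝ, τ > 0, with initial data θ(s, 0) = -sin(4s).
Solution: Change to a moving frame: let η = s + τ, σ = τ and write θ(s,τ) = u(η,σ).
By the chain rule θ_τ = u_σ + u_η, θ_s = u_η, θ_ss = u_ηη.
Then θ_τ - θ_s = u_σ: the advection term cancels and the PDE becomes the heat equation u_σ = 2u_ηη on η ∈ ℝ.
Initial data: u(η,0) = θ(η,0) = -sin(4η).
On η ∈ ℝ each mode satisfies (sin(nη))″ = -n² sin(nη), so exp(-2n²σ) sin(nη) solves the heat equation; by superposition u(η,σ) = Σ c_n exp(-2n²σ) sin(nη).
Reading off the coefficients: c_4=-1, so u(η,σ) = -exp(-32σ)sin(4η).
Substituting back η = s + τ, σ = τ: θ(s,τ) = u(s + τ, τ).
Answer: θ(s, τ) = -exp(-32τ)sin(4s + 4τ)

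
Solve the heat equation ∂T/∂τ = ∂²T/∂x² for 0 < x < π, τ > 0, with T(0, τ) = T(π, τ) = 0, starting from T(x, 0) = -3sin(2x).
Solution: Separating variables: T = Σ c_n exp(-n²τ) sin(nx). From T(x,0) = -3sin(2x): c_2=-3.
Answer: T(x, τ) = -3exp(-4τ)sin(2x)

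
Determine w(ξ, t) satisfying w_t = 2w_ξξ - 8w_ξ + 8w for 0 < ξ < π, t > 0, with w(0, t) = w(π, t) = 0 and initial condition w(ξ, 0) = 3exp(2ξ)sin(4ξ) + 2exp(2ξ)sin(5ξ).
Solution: Substitute w = exp(2ξ)u, i.e. u = exp(-2ξ)w.
By the product rule, w_ξ = exp(2ξ)(u_ξ + 2u), w_ξξ = exp(2ξ)(u_ξξ + 4u_ξ + 4u), w_t = exp(2ξ)u_t.
Substituting into the PDE and dividing by exp(2ξ): u_t = 2(u_ξξ + 4u_ξ + 4u) - 8(u_ξ + 2u) + 8u.
The lower-order terms cancel, leaving the standard heat equation u_t = 2u_ξξ.
Initial data for u: u(ξ,0) = exp(-2ξ)w(ξ,0) = 3sin(4ξ) + 2sin(5ξ). The boundary conditions carry over: u(0,t) = u(π,t) = 0.
Solve for u:
  Using separation of variables u = X(ξ)T(t):
  Eigenfunctions: sin(nξ), n = 1, 2, 3, ...
  General solution: u(ξ, t) = Σ c_n sin(nξ) exp(-2n² t)
  Matching u(ξ,0) = 3sin(4ξ) + 2sin(5ξ) term by term: c_4=3, c_5=2.
Hence u(ξ,t) = 3exp(-32t)sin(4ξ) + 2exp(-50t)sin(5ξ).
Transform back: w(ξ,t) = exp(2ξ)u(ξ,t).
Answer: w(ξ, t) = 3exp(-32t)exp(2ξ)sin(4ξ) + 2exp(-50t)exp(2ξ)sin(5ξ)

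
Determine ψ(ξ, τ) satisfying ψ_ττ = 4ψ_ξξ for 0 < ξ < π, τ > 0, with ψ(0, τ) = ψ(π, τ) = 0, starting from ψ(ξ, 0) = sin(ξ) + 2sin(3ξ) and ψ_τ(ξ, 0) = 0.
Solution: Separating variables: ψ = Σ [A_n cos(ω_n τ) + B_n sin(ω_n τ)] sin(nξ), ω_n = 2n. From ICs: A_1=1, A_3=2.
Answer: ψ(ξ, τ) = sin(ξ)cos(2τ) + 2sin(3ξ)cos(6τ)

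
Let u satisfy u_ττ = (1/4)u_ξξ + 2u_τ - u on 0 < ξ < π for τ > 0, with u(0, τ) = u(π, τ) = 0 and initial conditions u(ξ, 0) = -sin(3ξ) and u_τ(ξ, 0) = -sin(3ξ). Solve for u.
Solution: Substitute u = exp(τ)w, i.e. w = exp(-τ)u.
By the product rule, u_τ = exp(τ)(w_τ + w), u_ττ = exp(τ)(w_ττ + 2w_τ + w), u_ξξ = exp(τ)w_ξξ.
Substituting into the PDE and dividing by exp(τ): w_ττ + 2w_τ + w = (1/4)w_ξξ + 2(w_τ + w) - w.
The lower-order terms cancel, leaving the standard wave equation w_ττ = (1/4)w_ξξ.
Initial data for w: w(ξ,0) = u(ξ,0) = -sin(3ξ); w_τ(ξ,0) = u_τ(ξ,0) - u(ξ,0) = 0. The boundary conditions carry over: w(0,τ) = w(π,τ) = 0.
Solve for w:
  Using separation of variables w = X(ξ)T(τ):
  Eigenfunctions: sin(nξ), n = 1, 2, 3, ...
  General solution: w(ξ, τ) = Σ [A_n cos(n τ/2) + B_n sin(n τ/2)] sin(nξ)
  From w(ξ,0) = -sin(3ξ): A_3=-1. From w_τ(ξ,0) = 0: all B_n = 0.
Hence w(ξ,τ) = -sin(3ξ)cos(3τ/2).
Transform back: u(ξ,τ) = exp(τ)w(ξ,τ).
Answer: u(ξ, τ) = -exp(τ)sin(3ξ)cos(3τ/2)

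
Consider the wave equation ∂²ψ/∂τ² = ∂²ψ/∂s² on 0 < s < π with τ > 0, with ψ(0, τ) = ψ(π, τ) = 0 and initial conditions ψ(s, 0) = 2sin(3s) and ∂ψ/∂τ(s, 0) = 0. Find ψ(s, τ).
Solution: Separating variables: ψ = Σ [A_n cos(ω_n τ) + B_n sin(ω_n τ)] sin(ns), ω_n = n. From ICs: A_3=2.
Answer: ψ(s, τ) = 2sin(3s)cos(3τ)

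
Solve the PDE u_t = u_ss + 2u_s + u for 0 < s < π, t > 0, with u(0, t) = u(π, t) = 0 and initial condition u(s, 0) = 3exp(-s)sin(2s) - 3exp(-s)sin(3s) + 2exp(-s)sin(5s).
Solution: Substitute u = exp(-s)w.
Then u_s = exp(-s)(w_s - w), u_ss = exp(-s)(w_ss - 2w_s + w), u_t = exp(-s)w_t; substituting and dividing by exp(-s), the lower-order terms cancel: w_t = w_ss (standard heat equation).
Data for w: w(s,0) = exp(s)u(s,0) = 3sin(2s) - 3sin(3s) + 2sin(5s). The boundary conditions carry over: w(0,t) = w(π,t) = 0.
Separating variables: w = Σ c_n exp(-n²t) sin(ns). From w(s,0) = 3sin(2s) - 3sin(3s) + 2sin(5s): c_2=3, c_3=-3, c_5=2.
So w(s,t) = 3exp(-4t)sin(2s) - 3exp(-9t)sin(3s) + 2exp(-25t)sin(5s), and u(s,t) = exp(-s)w(s,t).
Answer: u(s, t) = 3exp(-s)exp(-4t)sin(2s) - 3exp(-s)exp(-9t)sin(3s) + 2exp(-s)exp(-25t)sin(5s)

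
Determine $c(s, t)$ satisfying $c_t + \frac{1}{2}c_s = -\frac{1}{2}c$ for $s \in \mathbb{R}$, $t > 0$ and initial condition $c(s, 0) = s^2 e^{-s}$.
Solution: Substitute $c = e^{-s}u$, i.e. $u = e^{s}c$.
By the product rule, $c_s = e^{-s}(u_s - u)$, $c_t = e^{-s}u_t$.
Substituting into the PDE and dividing by $e^{-s}$: $u_t + \frac{1}{2}(u_s - u) = -\frac{1}{2}u$.
The lower-order terms cancel, leaving the standard advection equation $u_t + \frac{1}{2}u_s = 0$.
Initial data for $u$: $u(s,0) = e^{s}c(s,0) = s^2$.
Solve for $u$:
  By method of characteristics (waves move right with speed 1/2):
  Along characteristics $s - \frac{1}{2}t =$ const, $u$ is constant, so $u(s,t) = f(s - \frac{1}{2}t)$ with $f = u( \cdot , 0)$.
Hence $u(s,t) = s^2 - s t + \frac{1}{4} t^2$.
Transform back: $c(s,t) = e^{-s}u(s,t)$.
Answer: $c(s, t) = s^2 e^{-s} -  s t e^{-s} + \frac{1}{4} t^2 e^{-s}$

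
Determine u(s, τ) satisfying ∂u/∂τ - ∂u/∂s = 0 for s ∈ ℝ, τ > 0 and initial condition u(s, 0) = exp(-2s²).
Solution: By characteristics (ds/dτ = -1), u(s,τ) = f(s + τ) with f = u(·, 0).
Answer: u(s, τ) = exp(-2(s + τ)²)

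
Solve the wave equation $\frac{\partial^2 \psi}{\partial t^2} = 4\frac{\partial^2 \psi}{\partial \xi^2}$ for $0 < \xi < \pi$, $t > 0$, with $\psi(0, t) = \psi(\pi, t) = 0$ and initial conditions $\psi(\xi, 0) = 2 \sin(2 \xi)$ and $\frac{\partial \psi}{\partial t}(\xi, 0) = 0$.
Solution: Using separation of variables $\psi = X(\xi)T(t)$:
Eigenfunctions: $\sin(n\xi)$, $n = 1, 2, 3, \ldots$
General solution: $\psi(\xi, t) = \sum [A_n \cos(2n t) + B_n \sin(2n t)] \sin(n\xi)$
From $\psi(\xi,0) = 2 \sin(2 \xi)$: $A_2=2$. From $\psi_t(\xi,0) = 0$: all $B_n = 0$.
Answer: $\psi(\xi, t) = 2 \sin(2 \xi) \cos(4 t)$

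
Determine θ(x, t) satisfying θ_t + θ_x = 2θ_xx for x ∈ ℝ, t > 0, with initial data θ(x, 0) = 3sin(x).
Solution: Change to a moving frame: let η = x - t, σ = t and write θ(x,t) = u(η,σ).
By the chain rule θ_t = u_σ - u_η, θ_x = u_η, θ_xx = u_ηη.
Then θ_t + θ_x = u_σ: the advection term cancels and the PDE becomes the heat equation u_σ = 2u_ηη on η ∈ ℝ.
Initial data: u(η,0) = θ(η,0) = 3sin(η).
On η ∈ ℝ each mode satisfies (sin(nη))″ = -n² sin(nη), so exp(-2n²σ) sin(nη) solves the heat equation; by superposition u(η,σ) = Σ c_n exp(-2n²σ) sin(nη).
Reading off the coefficients: c_1=3, so u(η,σ) = 3exp(-2σ)sin(η).
Substituting back η = x - t, σ = t: θ(x,t) = u(x - t, t).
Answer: θ(x, t) = -3exp(-2t)sin(t - x)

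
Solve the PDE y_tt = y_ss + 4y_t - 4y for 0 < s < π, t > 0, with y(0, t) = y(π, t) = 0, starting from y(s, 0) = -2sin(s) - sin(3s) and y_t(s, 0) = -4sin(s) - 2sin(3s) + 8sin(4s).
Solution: Substitute y = exp(2t)u, i.e. u = exp(-2t)y.
By the product rule, y_t = exp(2t)(u_t + 2u), y_tt = exp(2t)(u_tt + 4u_t + 4u), y_ss = exp(2t)u_ss.
Substituting into the PDE and dividing by exp(2t): u_tt + 4u_t + 4u = u_ss + 4(u_t + 2u) - 4u.
The lower-order terms cancel, leaving the standard wave equation u_tt = u_ss.
Initial data for u: u(s,0) = y(s,0) = -2sin(s) - sin(3s); u_t(s,0) = y_t(s,0) - 2y(s,0) = 8sin(4s). The boundary conditions carry over: u(0,t) = u(π,t) = 0.
Solve for u:
  Using separation of variables u = X(s)T(t):
  Eigenfunctions: sin(ns), n = 1, 2, 3, ...
  General solution: u(s, t) = Σ [A_n cos(n t) + B_n sin(n t)] sin(ns)
  From u(s,0) = -2sin(s) - sin(3s): A_1=-2, A_3=-1. From u_t(s,0) = 8sin(4s), using u_t(s,0) = Σ ω_n B_n sin(ns) with ω_n = n: B_4 = 8/4 = 2.
Hence u(s,t) = -2sin(s)cos(t) - sin(3s)cos(3t) + 2sin(4s)sin(4t).
Transform back: y(s,t) = exp(2t)u(s,t).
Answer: y(s, t) = -2exp(2t)sin(s)cos(t) - exp(2t)sin(3s)cos(3t) + 2exp(2t)sin(4s)sin(4t)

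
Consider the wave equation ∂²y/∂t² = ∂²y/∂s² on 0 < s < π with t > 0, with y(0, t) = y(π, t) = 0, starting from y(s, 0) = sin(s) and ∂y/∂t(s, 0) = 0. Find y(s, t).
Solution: Separating variables: y = Σ [A_n cos(ω_n t) + B_n sin(ω_n t)] sin(ns), ω_n = n. From ICs: A_1=1.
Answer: y(s, t) = sin(s)cos(t)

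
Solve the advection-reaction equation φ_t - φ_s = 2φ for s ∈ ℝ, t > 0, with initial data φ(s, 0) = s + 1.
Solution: Substitute φ = exp(2t)u.
Then φ_t = exp(2t)(u_t + 2u), φ_s = exp(2t)u_s; substituting and dividing by exp(2t), the lower-order terms cancel: u_t - u_s = 0 (standard advection equation).
Data for u: u(s,0) = φ(s,0) = s + 1.
By characteristics (ds/dt = -1), u(s,t) = f(s + t) with f = u(·, 0).
So u(s,t) = s + t + 1, and φ(s,t) = exp(2t)u(s,t).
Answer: φ(s, t) = sexp(2t) + texp(2t) + exp(2t)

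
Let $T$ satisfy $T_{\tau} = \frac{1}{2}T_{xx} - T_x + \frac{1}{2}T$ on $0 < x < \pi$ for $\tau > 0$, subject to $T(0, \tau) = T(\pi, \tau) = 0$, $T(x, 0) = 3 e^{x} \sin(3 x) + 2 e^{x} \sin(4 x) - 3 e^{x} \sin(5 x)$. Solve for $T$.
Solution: Substitute $T = e^{x}u$, i.e. $u = e^{-x}T$.
By the product rule, $T_x = e^{x}(u_x + u)$, $T_{xx} = e^{x}(u_{xx} + 2u_x + u)$, $T_{\tau} = e^{x}u_{\tau}$.
Substituting into the PDE and dividing by $e^{x}$: $u_{\tau} = \frac{1}{2}(u_{xx} + 2u_x + u) - (u_x + u) + \frac{1}{2}u$.
The lower-order terms cancel, leaving the standard heat equation $u_{\tau} = \frac{1}{2}u_{xx}$.
Initial data for $u$: $u(x,0) = e^{-x}T(x,0) = 3 \sin(3 x) + 2 \sin(4 x) - 3 \sin(5 x)$. The boundary conditions carry over: $u(0,\tau) = u(\pi,\tau) = 0$.
Solve for $u$:
  Using separation of variables $u = X(x)G(\tau)$:
  Eigenfunctions: $\sin(nx)$, $n = 1, 2, 3, \ldots$
  General solution: $u(x, \tau) = \sum c_n \sin(nx) e^{-n^2 \tau/2}$
  Matching $u(x,0) = 3 \sin(3 x) + 2 \sin(4 x) - 3 \sin(5 x)$ term by term: $c_3=3, c_4=2, c_5=-3$.
Hence $u(x,\tau) = 2 e^{-8 \tau} \sin(4 x) + 3 e^{-9 \tau/2} \sin(3 x) - 3 e^{-25 \tau/2} \sin(5 x)$.
Transform back: $T(x,\tau) = e^{x}u(x,\tau)$.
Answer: $T(x, \tau) = 2 e^{-8 \tau} e^{x} \sin(4 x) + 3 e^{-9 \tau/2} e^{x} \sin(3 x) - 3 e^{-25 \tau/2} e^{x} \sin(5 x)$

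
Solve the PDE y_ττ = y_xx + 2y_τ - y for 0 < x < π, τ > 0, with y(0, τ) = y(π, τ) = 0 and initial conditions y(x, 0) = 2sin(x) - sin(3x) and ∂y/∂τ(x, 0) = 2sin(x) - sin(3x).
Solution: Substitute y = exp(τ)u.
Then y_τ = exp(τ)(u_τ + u), y_ττ = exp(τ)(u_ττ + 2u_τ + u), y_xx = exp(τ)u_xx; substituting and dividing by exp(τ), the lower-order terms cancel: u_ττ = u_xx (standard wave equation).
Data for u: u(x,0) = y(x,0) = 2sin(x) - sin(3x); u_τ(x,0) = y_τ(x,0) - y(x,0) = 0. The boundary conditions carry over: u(0,τ) = u(π,τ) = 0.
Separating variables: u = Σ [A_n cos(ω_n τ) + B_n sin(ω_n τ)] sin(nx), ω_n = n. From ICs: A_1=2, A_3=-1.
So u(x,τ) = 2sin(x)cos(τ) - sin(3x)cos(3τ), and y(x,τ) = exp(τ)u(x,τ).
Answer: y(x, τ) = 2exp(τ)sin(x)cos(τ) - exp(τ)sin(3x)cos(3τ)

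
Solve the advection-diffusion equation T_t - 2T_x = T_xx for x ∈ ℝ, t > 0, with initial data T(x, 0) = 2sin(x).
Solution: Moving frame: η = x + 2t, σ = t, T = u(η,σ), so T_t = u_σ + 2u_η and T_xx = u_ηη.
Hence T_t - 2T_x = u_σ and the PDE becomes the heat equation u_σ = u_ηη on η ∈ ℝ.
Initial data: u(η,0) = T(η,0) = 2sin(η). Each mode sin(nη) decays as exp(-n²σ) on ℝ, so u(η,σ) = Σ c_n exp(-n²σ) sin(nη) with c_1=2: u(η,σ) = 2exp(-σ)sin(η).
Substituting back: T(x,t) = u(x + 2t, t).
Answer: T(x, t) = 2exp(-t)sin(2t + x)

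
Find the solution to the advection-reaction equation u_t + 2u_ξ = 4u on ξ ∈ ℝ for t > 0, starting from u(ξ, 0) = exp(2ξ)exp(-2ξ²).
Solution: Substitute u = exp(2ξ)w.
Then u_ξ = exp(2ξ)(w_ξ + 2w), u_t = exp(2ξ)w_t; substituting and dividing by exp(2ξ), the lower-order terms cancel: w_t + 2w_ξ = 0 (standard advection equation).
Data for w: w(ξ,0) = exp(-2ξ)u(ξ,0) = exp(-2ξ²).
By characteristics (dξ/dt = 2), w(ξ,t) = f(ξ - 2t) with f = w(·, 0).
So w(ξ,t) = exp(-2(-2t + ξ)²), and u(ξ,t) = exp(2ξ)w(ξ,t).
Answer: u(ξ, t) = exp(2ξ)exp(-2(-2t + ξ)²)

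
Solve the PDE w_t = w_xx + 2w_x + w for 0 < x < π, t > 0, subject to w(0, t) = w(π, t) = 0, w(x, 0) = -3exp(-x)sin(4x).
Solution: Substitute w = exp(-x)u, i.e. u = exp(x)w.
By the product rule, w_x = exp(-x)(u_x - u), w_xx = exp(-x)(u_xx - 2u_x + u), w_t = exp(-x)u_t.
Substituting into the PDE and dividing by exp(-x): u_t = (u_xx - 2u_x + u) + 2(u_x - u) + u.
The lower-order terms cancel, leaving the standard heat equation u_t = u_xx.
Initial data for u: u(x,0) = exp(x)w(x,0) = -3sin(4x). The boundary conditions carry over: u(0,t) = u(π,t) = 0.
Solve for u:
  Using separation of variables u = X(x)T(t):
  Eigenfunctions: sin(nx), n = 1, 2, 3, ...
  General solution: u(x, t) = Σ c_n sin(nx) exp(-n² t)
  Matching u(x,0) = -3sin(4x) term by term: c_4=-3.
Hence u(x,t) = -3exp(-16t)sin(4x).
Transform back: w(x,t) = exp(-x)u(x,t).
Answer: w(x, t) = -3exp(-16t)exp(-x)sin(4x)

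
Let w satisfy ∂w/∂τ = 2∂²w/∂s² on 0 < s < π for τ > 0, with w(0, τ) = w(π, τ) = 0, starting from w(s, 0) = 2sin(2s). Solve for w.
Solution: Using separation of variables w = X(s)T(τ):
Eigenfunctions: sin(ns), n = 1, 2, 3, ...
General solution: w(s, τ) = Σ c_n sin(ns) exp(-2n² τ)
Matching w(s,0) = 2sin(2s) term by term: c_2=2.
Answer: w(s, τ) = 2exp(-8τ)sin(2s)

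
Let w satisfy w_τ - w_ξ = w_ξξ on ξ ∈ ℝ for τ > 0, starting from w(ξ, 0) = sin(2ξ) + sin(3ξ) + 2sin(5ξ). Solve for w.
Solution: Change to a moving frame: let η = ξ + τ, σ = τ and write w(ξ,τ) = u(η,σ).
By the chain rule w_τ = u_σ + u_η, w_ξ = u_η, w_ξξ = u_ηη.
Then w_τ - w_ξ = u_σ: the advection term cancels and the PDE becomes the heat equation u_σ = u_ηη on η ∈ ℝ.
Initial data: u(η,0) = w(η,0) = sin(2η) + sin(3η) + 2sin(5η).
On η ∈ ℝ each mode satisfies (sin(nη))″ = -n² sin(nη), so exp(-n²σ) sin(nη) solves the heat equation; by superposition u(η,σ) = Σ c_n exp(-n²σ) sin(nη).
Reading off the coefficients: c_2=1, c_3=1, c_5=2, so u(η,σ) = exp(-4σ)sin(2η) + exp(-9σ)sin(3η) + 2exp(-25σ)sin(5η).
Substituting back η = ξ + τ, σ = τ: w(ξ,τ) = u(ξ + τ, τ).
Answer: w(ξ, τ) = exp(-4τ)sin(2ξ + 2τ) + exp(-9τ)sin(3ξ + 3τ) + 2exp(-25τ)sin(5ξ + 5τ)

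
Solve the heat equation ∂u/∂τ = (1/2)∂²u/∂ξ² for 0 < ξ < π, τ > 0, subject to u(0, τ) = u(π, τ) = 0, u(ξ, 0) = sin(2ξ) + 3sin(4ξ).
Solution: Separating variables: u = Σ c_n exp(-n²τ/2) sin(nξ). From u(ξ,0) = sin(2ξ) + 3sin(4ξ): c_2=1, c_4=3.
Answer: u(ξ, τ) = exp(-2τ)sin(2ξ) + 3exp(-8τ)sin(4ξ)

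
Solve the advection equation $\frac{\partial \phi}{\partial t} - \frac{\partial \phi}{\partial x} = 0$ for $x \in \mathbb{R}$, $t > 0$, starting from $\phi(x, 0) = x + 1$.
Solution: By method of characteristics (waves move left with speed 1):
Along characteristics $x + t =$ const, $\phi$ is constant, so $\phi(x,t) = f(x + t)$ with $f = \phi( \cdot , 0)$.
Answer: $\phi(x, t) = t + x + 1$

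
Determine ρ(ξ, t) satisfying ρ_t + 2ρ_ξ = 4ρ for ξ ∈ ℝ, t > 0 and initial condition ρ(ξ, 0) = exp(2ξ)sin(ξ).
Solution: Substitute ρ = exp(2ξ)u, i.e. u = exp(-2ξ)ρ.
By the product rule, ρ_ξ = exp(2ξ)(u_ξ + 2u), ρ_t = exp(2ξ)u_t.
Substituting into the PDE and dividing by exp(2ξ): u_t + 2(u_ξ + 2u) = 4u.
The lower-order terms cancel, leaving the standard advection equation u_t + 2u_ξ = 0.
Initial data for u: u(ξ,0) = exp(-2ξ)ρ(ξ,0) = sin(ξ).
Solve for u:
  By method of characteristics (waves move right with speed 2):
  Along characteristics ξ - 2t = const, u is constant, so u(ξ,t) = f(ξ - 2t) with f = u(·, 0).
Hence u(ξ,t) = -sin(2t - ξ).
Transform back: ρ(ξ,t) = exp(2ξ)u(ξ,t).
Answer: ρ(ξ, t) = -exp(2ξ)sin(2t - ξ)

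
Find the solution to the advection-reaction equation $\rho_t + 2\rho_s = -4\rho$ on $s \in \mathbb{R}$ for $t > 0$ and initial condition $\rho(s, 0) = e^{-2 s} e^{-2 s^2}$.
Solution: Substitute $\rho = e^{-2s}u$.
Then $\rho_s = e^{-2s}(u_s - 2u)$, $\rho_t = e^{-2s}u_t$; substituting and dividing by $e^{-2s}$, the lower-order terms cancel: $u_t + 2u_s = 0$ (standard advection equation).
Data for $u$: $u(s,0) = e^{2s}\rho(s,0) = e^{-2 s^2}$.
By characteristics ($ds/dt = 2$), $u(s,t) = f(s - 2t)$ with $f = u( \cdot , 0)$.
So $u(s,t) = e^{-2 (s - 2 t)^2}$, and $\rho(s,t) = e^{-2s}u(s,t)$.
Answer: $\rho(s, t) = e^{-2 s} e^{-2 (s - 2 t)^2}$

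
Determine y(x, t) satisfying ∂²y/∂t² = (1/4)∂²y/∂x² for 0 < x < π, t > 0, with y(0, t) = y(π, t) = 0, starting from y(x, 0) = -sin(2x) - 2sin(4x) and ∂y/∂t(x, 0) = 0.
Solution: Separating variables: y = Σ [A_n cos(ω_n t) + B_n sin(ω_n t)] sin(nx), ω_n = n/2. From ICs: A_2=-1, A_4=-2.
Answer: y(x, t) = -sin(2x)cos(t) - 2sin(4x)cos(2t)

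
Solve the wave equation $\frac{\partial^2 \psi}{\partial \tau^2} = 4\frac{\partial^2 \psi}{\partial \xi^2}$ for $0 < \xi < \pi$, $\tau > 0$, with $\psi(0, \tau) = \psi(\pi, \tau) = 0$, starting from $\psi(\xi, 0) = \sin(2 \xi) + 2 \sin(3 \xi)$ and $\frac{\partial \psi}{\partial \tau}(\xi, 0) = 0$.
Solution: Separating variables: $\psi = \sum [A_n \cos(\omega_n \tau) + B_n \sin(\omega_n \tau)] \sin(n\xi)$, $\omega_n = 2n$. From ICs: $A_2=1, A_3=2$.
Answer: $\psi(\xi, \tau) = \sin(2 \xi) \cos(4 \tau) + 2 \sin(3 \xi) \cos(6 \tau)$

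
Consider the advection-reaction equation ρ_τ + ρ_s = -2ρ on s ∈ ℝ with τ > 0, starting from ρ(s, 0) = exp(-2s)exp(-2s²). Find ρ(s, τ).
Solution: Substitute ρ = exp(-2s)u, i.e. u = exp(2s)ρ.
By the product rule, ρ_s = exp(-2s)(u_s - 2u), ρ_τ = exp(-2s)u_τ.
Substituting into the PDE and dividing by exp(-2s): u_τ + (u_s - 2u) = -2u.
The lower-order terms cancel, leaving the standard advection equation u_τ + u_s = 0.
Initial data for u: u(s,0) = exp(2s)ρ(s,0) = exp(-2s²).
Solve for u:
  By method of characteristics (waves move right with speed 1):
  Along characteristics s - τ = const, u is constant, so u(s,τ) = f(s - τ) with f = u(·, 0).
Hence u(s,τ) = exp(-2(s - τ)²).
Transform back: ρ(s,τ) = exp(-2s)u(s,τ).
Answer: ρ(s, τ) = exp(-2s)exp(-2(s - τ)²)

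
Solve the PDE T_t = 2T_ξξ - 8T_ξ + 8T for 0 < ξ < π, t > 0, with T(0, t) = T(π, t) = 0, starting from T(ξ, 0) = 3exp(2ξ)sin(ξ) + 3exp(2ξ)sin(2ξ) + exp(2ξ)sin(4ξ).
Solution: Substitute T = exp(2ξ)u.
Then T_ξ = exp(2ξ)(u_ξ + 2u), T_ξξ = exp(2ξ)(u_ξξ + 4u_ξ + 4u), T_t = exp(2ξ)u_t; substituting and dividing by exp(2ξ), the lower-order terms cancel: u_t = 2u_ξξ (standard heat equation).
Data for u: u(ξ,0) = exp(-2ξ)T(ξ,0) = 3sin(ξ) + 3sin(2ξ) + sin(4ξ). The boundary conditions carry over: u(0,t) = u(π,t) = 0.
Separating variables: u = Σ c_n exp(-2n²t) sin(nξ). From u(ξ,0) = 3sin(ξ) + 3sin(2ξ) + sin(4ξ): c_1=3, c_2=3, c_4=1.
So u(ξ,t) = 3exp(-2t)sin(ξ) + 3exp(-8t)sin(2ξ) + exp(-32t)sin(4ξ), and T(ξ,t) = exp(2ξ)u(ξ,t).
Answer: T(ξ, t) = 3exp(-2t)exp(2ξ)sin(ξ) + 3exp(-8t)exp(2ξ)sin(2ξ) + exp(-32t)exp(2ξ)sin(4ξ)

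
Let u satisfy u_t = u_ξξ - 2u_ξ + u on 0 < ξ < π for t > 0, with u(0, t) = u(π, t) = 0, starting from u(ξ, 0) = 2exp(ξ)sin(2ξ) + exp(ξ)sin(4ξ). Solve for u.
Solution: Substitute u = exp(ξ)w, i.e. w = exp(-ξ)u.
By the product rule, u_ξ = exp(ξ)(w_ξ + w), u_ξξ = exp(ξ)(w_ξξ + 2w_ξ + w), u_t = exp(ξ)w_t.
Substituting into the PDE and dividing by exp(ξ): w_t = (w_ξξ + 2w_ξ + w) - 2(w_ξ + w) + w.
The lower-order terms cancel, leaving the standard heat equation w_t = w_ξξ.
Initial data for w: w(ξ,0) = exp(-ξ)u(ξ,0) = 2sin(2ξ) + sin(4ξ). The boundary conditions carry over: w(0,t) = w(π,t) = 0.
Solve for w:
  Using separation of variables w = X(ξ)T(t):
  Eigenfunctions: sin(nξ), n = 1, 2, 3, ...
  General solution: w(ξ, t) = Σ c_n sin(nξ) exp(-n² t)
  Matching w(ξ,0) = 2sin(2ξ) + sin(4ξ) term by term: c_2=2, c_4=1.
Hence w(ξ,t) = 2exp(-4t)sin(2ξ) + exp(-16t)sin(4ξ).
Transform back: u(ξ,t) = exp(ξ)w(ξ,t).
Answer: u(ξ, t) = 2exp(-4t)exp(ξ)sin(2ξ) + exp(-16t)exp(ξ)sin(4ξ)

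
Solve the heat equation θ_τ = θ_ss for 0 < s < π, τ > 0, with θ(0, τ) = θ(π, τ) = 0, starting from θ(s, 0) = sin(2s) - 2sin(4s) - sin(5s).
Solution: Separating variables: θ = Σ c_n exp(-n²τ) sin(ns). From θ(s,0) = sin(2s) - 2sin(4s) - sin(5s): c_2=1, c_4=-2, c_5=-1.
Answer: θ(s, τ) = exp(-4τ)sin(2s) - 2exp(-16τ)sin(4s) - exp(-25τ)sin(5s)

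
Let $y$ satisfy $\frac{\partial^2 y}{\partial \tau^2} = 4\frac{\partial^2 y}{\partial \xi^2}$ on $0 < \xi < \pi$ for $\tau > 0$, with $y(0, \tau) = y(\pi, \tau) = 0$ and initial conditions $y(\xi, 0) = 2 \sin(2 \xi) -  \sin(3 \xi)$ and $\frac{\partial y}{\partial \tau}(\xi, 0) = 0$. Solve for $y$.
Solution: Separating variables: $y = \sum [A_n \cos(\omega_n \tau) + B_n \sin(\omega_n \tau)] \sin(n\xi)$, $\omega_n = 2n$. From ICs: $A_2=2, A_3=-1$.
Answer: $y(\xi, \tau) = 2 \sin(2 \xi) \cos(4 \tau) -  \sin(3 \xi) \cos(6 \tau)$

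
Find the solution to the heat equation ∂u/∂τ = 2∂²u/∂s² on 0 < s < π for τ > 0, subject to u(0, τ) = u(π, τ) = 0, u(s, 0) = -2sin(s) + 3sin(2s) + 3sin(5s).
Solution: Separating variables: u = Σ c_n exp(-2n²τ) sin(ns). From u(s,0) = -2sin(s) + 3sin(2s) + 3sin(5s): c_1=-2, c_2=3, c_5=3.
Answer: u(s, τ) = -2exp(-2τ)sin(s) + 3exp(-8τ)sin(2s) + 3exp(-50τ)sin(5s)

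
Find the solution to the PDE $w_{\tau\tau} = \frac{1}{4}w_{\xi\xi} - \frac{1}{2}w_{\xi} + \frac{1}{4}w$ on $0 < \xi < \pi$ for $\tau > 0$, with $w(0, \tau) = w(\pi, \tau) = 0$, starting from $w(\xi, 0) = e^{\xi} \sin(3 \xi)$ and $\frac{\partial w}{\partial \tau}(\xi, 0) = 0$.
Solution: Substitute $w = e^{\xi}u$, i.e. $u = e^{-\xi}w$.
By the product rule, $w_{\xi} = e^{\xi}(u_{\xi} + u)$, $w_{\xi\xi} = e^{\xi}(u_{\xi\xi} + 2u_{\xi} + u)$, $w_{\tau\tau} = e^{\xi}u_{\tau\tau}$.
Substituting into the PDE and dividing by $e^{\xi}$: $u_{\tau\tau} = \frac{1}{4}(u_{\xi\xi} + 2u_{\xi} + u) - \frac{1}{2}(u_{\xi} + u) + \frac{1}{4}u$.
The lower-order terms cancel, leaving the standard wave equation $u_{\tau\tau} = \frac{1}{4}u_{\xi\xi}$.
Initial data for $u$: $u(\xi,0) = e^{-\xi}w(\xi,0) = \sin(3 \xi)$; $u_{\tau}(\xi,0) = e^{-\xi}w_{\tau}(\xi,0) = 0$. The boundary conditions carry over: $u(0,\tau) = u(\pi,\tau) = 0$.
Solve for $u$:
  Using separation of variables $u = X(\xi)T(\tau)$:
  Eigenfunctions: $\sin(n\xi)$, $n = 1, 2, 3, \ldots$
  General solution: $u(\xi, \tau) = \sum [A_n \cos(n \tau/2) + B_n \sin(n \tau/2)] \sin(n\xi)$
  From $u(\xi,0) = \sin(3 \xi)$: $A_3=1$. From $u_{\tau}(\xi,0) = 0$: all $B_n = 0$.
Hence $u(\xi,\tau) = \sin(3 \xi) \cos(3 \tau/2)$.
Transform back: $w(\xi,\tau) = e^{\xi}u(\xi,\tau)$.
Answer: $w(\xi, \tau) = e^{\xi} \sin(3 \xi) \cos(3 \tau/2)$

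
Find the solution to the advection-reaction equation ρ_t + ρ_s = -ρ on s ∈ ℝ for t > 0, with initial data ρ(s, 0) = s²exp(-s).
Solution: Substitute ρ = exp(-s)u, i.e. u = exp(s)ρ.
By the product rule, ρ_s = exp(-s)(u_s - u), ρ_t = exp(-s)u_t.
Substituting into the PDE and dividing by exp(-s): u_t + (u_s - u) = -u.
The lower-order terms cancel, leaving the standard advection equation u_t + u_s = 0.
Initial data for u: u(s,0) = exp(s)ρ(s,0) = s².
Solve for u:
  By method of characteristics (waves move right with speed 1):
  Along characteristics s - t = const, u is constant, so u(s,t) = f(s - t) with f = u(·, 0).
Hence u(s,t) = s² - 2st + t².
Transform back: ρ(s,t) = exp(-s)u(s,t).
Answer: ρ(s, t) = s²exp(-s) - 2stexp(-s) + t²exp(-s)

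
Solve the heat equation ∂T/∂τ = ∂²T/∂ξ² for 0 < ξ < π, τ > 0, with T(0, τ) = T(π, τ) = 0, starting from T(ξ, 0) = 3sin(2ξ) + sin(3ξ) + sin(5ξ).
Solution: Separating variables: T = Σ c_n exp(-n²τ) sin(nξ). From T(ξ,0) = 3sin(2ξ) + sin(3ξ) + sin(5ξ): c_2=3, c_3=1, c_5=1.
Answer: T(ξ, τ) = 3exp(-4τ)sin(2ξ) + exp(-9τ)sin(3ξ) + exp(-25τ)sin(5ξ)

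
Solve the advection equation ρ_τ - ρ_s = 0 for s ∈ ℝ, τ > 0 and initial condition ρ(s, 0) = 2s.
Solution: By characteristics (ds/dτ = -1), ρ(s,τ) = f(s + τ) with f = ρ(·, 0).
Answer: ρ(s, τ) = 2s + 2τ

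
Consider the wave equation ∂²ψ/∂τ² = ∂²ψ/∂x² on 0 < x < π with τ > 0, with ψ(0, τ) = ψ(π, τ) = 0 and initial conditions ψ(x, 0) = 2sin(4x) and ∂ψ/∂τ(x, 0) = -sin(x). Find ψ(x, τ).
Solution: Using separation of variables ψ = X(x)T(τ):
Eigenfunctions: sin(nx), n = 1, 2, 3, ...
General solution: ψ(x, τ) = Σ [A_n cos(n τ) + B_n sin(n τ)] sin(nx)
From ψ(x,0) = 2sin(4x): A_4=2. From ψ_τ(x,0) = -sin(x), using ψ_τ(x,0) = Σ ω_n B_n sin(nx) with ω_n = n: B_1 = (-1)/1 = -1.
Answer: ψ(x, τ) = -sin(x)sin(τ) + 2sin(4x)cos(4τ)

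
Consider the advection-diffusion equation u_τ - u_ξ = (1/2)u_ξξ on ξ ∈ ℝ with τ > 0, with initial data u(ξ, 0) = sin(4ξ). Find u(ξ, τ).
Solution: Moving frame: η = ξ + τ, σ = τ, u = w(η,σ), so u_τ = w_σ + w_η and u_ξξ = w_ηη.
Hence u_τ - u_ξ = w_σ and the PDE becomes the heat equation w_σ = (1/2)w_ηη on η ∈ ℝ.
Initial data: w(η,0) = u(η,0) = sin(4η). Each mode sin(nη) decays as exp(-n²σ/2) on ℝ, so w(η,σ) = Σ c_n exp(-n²σ/2) sin(nη) with c_4=1: w(η,σ) = exp(-8σ)sin(4η).
Substituting back: u(ξ,τ) = w(ξ + τ, τ).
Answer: u(ξ, τ) = exp(-8τ)sin(4ξ + 4τ)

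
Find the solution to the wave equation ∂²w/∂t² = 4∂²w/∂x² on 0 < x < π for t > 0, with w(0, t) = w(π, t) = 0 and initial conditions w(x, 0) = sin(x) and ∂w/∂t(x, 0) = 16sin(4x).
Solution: Separating variables: w = Σ [A_n cos(ω_n t) + B_n sin(ω_n t)] sin(nx), ω_n = 2n. From ICs (B_n = velocity coefficient / ω_n): A_1=1, B_4=2.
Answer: w(x, t) = 2sin(8t)sin(4x) + sin(x)cos(2t)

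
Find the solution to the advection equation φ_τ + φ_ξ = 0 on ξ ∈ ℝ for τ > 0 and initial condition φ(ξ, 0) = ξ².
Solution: By characteristics (dξ/dτ = 1), φ(ξ,τ) = f(ξ - τ) with f = φ(·, 0).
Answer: φ(ξ, τ) = ξ² - 2ξτ + τ²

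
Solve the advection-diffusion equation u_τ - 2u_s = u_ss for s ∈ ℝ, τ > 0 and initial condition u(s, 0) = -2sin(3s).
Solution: Change to a moving frame: let η = s + 2τ, σ = τ and write u(s,τ) = w(η,σ).
By the chain rule u_τ = w_σ + 2w_η, u_s = w_η, u_ss = w_ηη.
Then u_τ - 2u_s = w_σ: the advection term cancels and the PDE becomes the heat equation w_σ = w_ηη on η ∈ ℝ.
Initial data: w(η,0) = u(η,0) = -2sin(3η).
On η ∈ ℝ each mode satisfies (sin(nη))″ = -n² sin(nη), so exp(-n²σ) sin(nη) solves the heat equation; by superposition w(η,σ) = Σ c_n exp(-n²σ) sin(nη).
Reading off the coefficients: c_3=-2, so w(η,σ) = -2exp(-9σ)sin(3η).
Substituting back η = s + 2τ, σ = τ: u(s,τ) = w(s + 2τ, τ).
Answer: u(s, τ) = -2exp(-9τ)sin(3s + 6τ)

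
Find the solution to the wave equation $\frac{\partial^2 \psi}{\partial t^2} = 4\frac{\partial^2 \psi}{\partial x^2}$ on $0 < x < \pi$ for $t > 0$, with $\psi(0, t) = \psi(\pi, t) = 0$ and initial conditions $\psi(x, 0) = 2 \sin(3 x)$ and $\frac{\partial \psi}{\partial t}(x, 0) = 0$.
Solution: Using separation of variables $\psi = X(x)T(t)$:
Eigenfunctions: $\sin(nx)$, $n = 1, 2, 3, \ldots$
General solution: $\psi(x, t) = \sum [A_n \cos(2n t) + B_n \sin(2n t)] \sin(nx)$
From $\psi(x,0) = 2 \sin(3 x)$: $A_3=2$. From $\psi_t(x,0) = 0$: all $B_n = 0$.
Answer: $\psi(x, t) = 2 \sin(3 x) \cos(6 t)$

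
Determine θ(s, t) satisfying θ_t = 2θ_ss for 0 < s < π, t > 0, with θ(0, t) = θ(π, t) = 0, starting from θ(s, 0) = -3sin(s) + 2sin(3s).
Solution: Separating variables: θ = Σ c_n exp(-2n²t) sin(ns). From θ(s,0) = -3sin(s) + 2sin(3s): c_1=-3, c_3=2.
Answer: θ(s, t) = -3exp(-2t)sin(s) + 2exp(-18t)sin(3s)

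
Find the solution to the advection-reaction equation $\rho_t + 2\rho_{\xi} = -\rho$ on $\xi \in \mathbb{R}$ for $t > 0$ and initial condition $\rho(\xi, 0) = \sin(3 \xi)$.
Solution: Substitute $\rho = e^{-t}u$, i.e. $u = e^{t}\rho$.
By the product rule, $\rho_t = e^{-t}(u_t - u)$, $\rho_{\xi} = e^{-t}u_{\xi}$.
Substituting into the PDE and dividing by $e^{-t}$: $u_t - u + 2u_{\xi} = -u$.
The lower-order terms cancel, leaving the standard advection equation $u_t + 2u_{\xi} = 0$.
Initial data for $u$: $u(\xi,0) = \rho(\xi,0) = \sin(3 \xi)$.
Solve for $u$:
  By method of characteristics (waves move right with speed 2):
  Along characteristics $\xi - 2t =$ const, $u$ is constant, so $u(\xi,t) = f(\xi - 2t)$ with $f = u( \cdot , 0)$.
Hence $u(\xi,t) = - \sin(6 t - 3 \xi)$.
Transform back: $\rho(\xi,t) = e^{-t}u(\xi,t)$.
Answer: $\rho(\xi, t) = e^{-t} \sin(3 \xi - 6 t)$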